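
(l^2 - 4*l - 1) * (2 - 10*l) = -10*l^3 + 42*l^2 + 2*l - 2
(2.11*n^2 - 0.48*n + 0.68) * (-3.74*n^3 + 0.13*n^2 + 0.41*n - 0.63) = -7.8914*n^5 + 2.0695*n^4 - 1.7405*n^3 - 1.4377*n^2 + 0.5812*n - 0.4284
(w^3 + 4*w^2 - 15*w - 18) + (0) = w^3 + 4*w^2 - 15*w - 18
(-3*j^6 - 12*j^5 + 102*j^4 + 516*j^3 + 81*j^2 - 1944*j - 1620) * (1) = -3*j^6 - 12*j^5 + 102*j^4 + 516*j^3 + 81*j^2 - 1944*j - 1620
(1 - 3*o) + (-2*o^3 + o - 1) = -2*o^3 - 2*o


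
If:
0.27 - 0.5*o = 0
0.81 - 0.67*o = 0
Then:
No Solution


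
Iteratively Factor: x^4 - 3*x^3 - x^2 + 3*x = (x - 1)*(x^3 - 2*x^2 - 3*x) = (x - 3)*(x - 1)*(x^2 + x) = x*(x - 3)*(x - 1)*(x + 1)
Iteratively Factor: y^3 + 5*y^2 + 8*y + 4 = (y + 2)*(y^2 + 3*y + 2) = (y + 1)*(y + 2)*(y + 2)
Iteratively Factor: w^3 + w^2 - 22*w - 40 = (w - 5)*(w^2 + 6*w + 8) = (w - 5)*(w + 4)*(w + 2)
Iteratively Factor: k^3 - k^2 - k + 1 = (k + 1)*(k^2 - 2*k + 1) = (k - 1)*(k + 1)*(k - 1)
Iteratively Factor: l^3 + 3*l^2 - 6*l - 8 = (l - 2)*(l^2 + 5*l + 4) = (l - 2)*(l + 1)*(l + 4)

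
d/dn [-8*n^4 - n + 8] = -32*n^3 - 1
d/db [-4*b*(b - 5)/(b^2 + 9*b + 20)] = 8*(-7*b^2 - 20*b + 50)/(b^4 + 18*b^3 + 121*b^2 + 360*b + 400)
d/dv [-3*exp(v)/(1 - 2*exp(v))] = -3*exp(v)/(4*exp(2*v) - 4*exp(v) + 1)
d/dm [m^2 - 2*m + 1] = 2*m - 2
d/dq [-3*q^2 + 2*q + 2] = 2 - 6*q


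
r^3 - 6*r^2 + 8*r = r*(r - 4)*(r - 2)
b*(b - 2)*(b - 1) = b^3 - 3*b^2 + 2*b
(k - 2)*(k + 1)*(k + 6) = k^3 + 5*k^2 - 8*k - 12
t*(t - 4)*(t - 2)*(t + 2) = t^4 - 4*t^3 - 4*t^2 + 16*t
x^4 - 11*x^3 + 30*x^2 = x^2*(x - 6)*(x - 5)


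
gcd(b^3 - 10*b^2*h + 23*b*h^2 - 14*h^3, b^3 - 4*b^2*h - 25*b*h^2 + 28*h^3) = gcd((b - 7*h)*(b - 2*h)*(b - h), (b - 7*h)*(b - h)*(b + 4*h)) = b^2 - 8*b*h + 7*h^2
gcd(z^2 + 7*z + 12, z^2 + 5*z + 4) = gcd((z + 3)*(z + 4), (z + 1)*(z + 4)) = z + 4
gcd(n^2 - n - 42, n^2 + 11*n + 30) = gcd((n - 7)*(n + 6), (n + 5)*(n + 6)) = n + 6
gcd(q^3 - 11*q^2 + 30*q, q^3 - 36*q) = q^2 - 6*q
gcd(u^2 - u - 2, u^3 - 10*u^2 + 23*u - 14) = u - 2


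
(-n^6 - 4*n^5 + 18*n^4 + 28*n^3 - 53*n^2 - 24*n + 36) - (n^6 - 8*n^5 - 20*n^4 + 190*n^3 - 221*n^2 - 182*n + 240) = -2*n^6 + 4*n^5 + 38*n^4 - 162*n^3 + 168*n^2 + 158*n - 204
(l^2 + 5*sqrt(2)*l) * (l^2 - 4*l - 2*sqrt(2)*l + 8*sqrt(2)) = l^4 - 4*l^3 + 3*sqrt(2)*l^3 - 20*l^2 - 12*sqrt(2)*l^2 + 80*l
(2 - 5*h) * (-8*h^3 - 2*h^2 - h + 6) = 40*h^4 - 6*h^3 + h^2 - 32*h + 12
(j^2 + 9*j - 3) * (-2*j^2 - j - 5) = -2*j^4 - 19*j^3 - 8*j^2 - 42*j + 15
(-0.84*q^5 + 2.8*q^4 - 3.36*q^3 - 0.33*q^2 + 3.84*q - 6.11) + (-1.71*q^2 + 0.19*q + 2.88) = -0.84*q^5 + 2.8*q^4 - 3.36*q^3 - 2.04*q^2 + 4.03*q - 3.23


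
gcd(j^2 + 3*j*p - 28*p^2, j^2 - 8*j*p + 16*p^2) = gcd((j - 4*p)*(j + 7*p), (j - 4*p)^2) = -j + 4*p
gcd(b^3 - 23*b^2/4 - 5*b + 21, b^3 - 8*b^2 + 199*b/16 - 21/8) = b^2 - 31*b/4 + 21/2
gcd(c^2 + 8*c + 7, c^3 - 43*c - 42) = c + 1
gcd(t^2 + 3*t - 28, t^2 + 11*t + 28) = t + 7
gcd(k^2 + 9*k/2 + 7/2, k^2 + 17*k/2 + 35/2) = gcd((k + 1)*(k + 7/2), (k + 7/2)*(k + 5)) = k + 7/2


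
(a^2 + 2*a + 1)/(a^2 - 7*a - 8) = (a + 1)/(a - 8)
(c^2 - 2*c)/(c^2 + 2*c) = (c - 2)/(c + 2)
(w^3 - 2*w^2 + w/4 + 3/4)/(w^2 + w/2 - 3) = (2*w^2 - w - 1)/(2*(w + 2))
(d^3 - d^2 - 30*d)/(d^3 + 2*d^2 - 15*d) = (d - 6)/(d - 3)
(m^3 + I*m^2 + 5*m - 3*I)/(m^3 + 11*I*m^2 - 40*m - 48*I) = (m^2 - 2*I*m - 1)/(m^2 + 8*I*m - 16)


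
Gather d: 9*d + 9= 9*d + 9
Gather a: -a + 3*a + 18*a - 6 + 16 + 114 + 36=20*a + 160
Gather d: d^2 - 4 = d^2 - 4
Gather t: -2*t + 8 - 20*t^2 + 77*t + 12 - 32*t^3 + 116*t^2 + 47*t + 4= -32*t^3 + 96*t^2 + 122*t + 24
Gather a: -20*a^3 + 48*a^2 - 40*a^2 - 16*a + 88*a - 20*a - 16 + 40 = -20*a^3 + 8*a^2 + 52*a + 24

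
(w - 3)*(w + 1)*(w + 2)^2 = w^4 + 2*w^3 - 7*w^2 - 20*w - 12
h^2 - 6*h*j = h*(h - 6*j)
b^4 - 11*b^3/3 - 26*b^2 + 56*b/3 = b*(b - 7)*(b - 2/3)*(b + 4)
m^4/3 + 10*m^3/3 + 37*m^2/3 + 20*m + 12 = (m/3 + 1)*(m + 2)^2*(m + 3)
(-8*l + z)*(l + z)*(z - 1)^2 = -8*l^2*z^2 + 16*l^2*z - 8*l^2 - 7*l*z^3 + 14*l*z^2 - 7*l*z + z^4 - 2*z^3 + z^2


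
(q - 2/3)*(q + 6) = q^2 + 16*q/3 - 4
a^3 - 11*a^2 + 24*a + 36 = (a - 6)^2*(a + 1)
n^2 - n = n*(n - 1)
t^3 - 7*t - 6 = (t - 3)*(t + 1)*(t + 2)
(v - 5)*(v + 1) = v^2 - 4*v - 5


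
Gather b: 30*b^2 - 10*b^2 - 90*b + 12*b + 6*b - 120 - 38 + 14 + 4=20*b^2 - 72*b - 140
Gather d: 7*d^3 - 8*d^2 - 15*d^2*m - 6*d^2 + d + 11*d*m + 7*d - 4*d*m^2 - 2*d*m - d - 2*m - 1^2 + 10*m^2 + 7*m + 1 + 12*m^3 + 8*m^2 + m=7*d^3 + d^2*(-15*m - 14) + d*(-4*m^2 + 9*m + 7) + 12*m^3 + 18*m^2 + 6*m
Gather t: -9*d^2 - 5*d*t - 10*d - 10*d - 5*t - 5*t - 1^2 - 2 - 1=-9*d^2 - 20*d + t*(-5*d - 10) - 4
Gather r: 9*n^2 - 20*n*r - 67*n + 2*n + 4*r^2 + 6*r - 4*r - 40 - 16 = 9*n^2 - 65*n + 4*r^2 + r*(2 - 20*n) - 56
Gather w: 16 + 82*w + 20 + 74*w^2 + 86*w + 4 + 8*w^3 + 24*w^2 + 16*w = 8*w^3 + 98*w^2 + 184*w + 40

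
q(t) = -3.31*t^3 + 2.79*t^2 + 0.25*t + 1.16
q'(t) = -9.93*t^2 + 5.58*t + 0.25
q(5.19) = -385.12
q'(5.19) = -238.27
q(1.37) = -1.77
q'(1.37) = -10.74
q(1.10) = 0.41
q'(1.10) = -5.63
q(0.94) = 1.11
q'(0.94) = -3.28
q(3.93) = -155.68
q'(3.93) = -131.19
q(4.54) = -249.94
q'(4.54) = -179.09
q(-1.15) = 9.60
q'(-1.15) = -19.30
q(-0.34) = 1.53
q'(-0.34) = -2.80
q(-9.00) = 2637.89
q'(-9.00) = -854.30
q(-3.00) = 114.89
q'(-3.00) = -105.86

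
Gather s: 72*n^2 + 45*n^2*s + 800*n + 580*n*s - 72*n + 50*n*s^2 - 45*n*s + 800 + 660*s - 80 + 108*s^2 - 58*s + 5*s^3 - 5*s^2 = 72*n^2 + 728*n + 5*s^3 + s^2*(50*n + 103) + s*(45*n^2 + 535*n + 602) + 720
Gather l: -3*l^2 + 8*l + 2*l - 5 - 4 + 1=-3*l^2 + 10*l - 8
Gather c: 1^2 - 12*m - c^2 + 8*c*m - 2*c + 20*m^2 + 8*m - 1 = -c^2 + c*(8*m - 2) + 20*m^2 - 4*m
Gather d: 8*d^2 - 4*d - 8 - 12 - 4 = 8*d^2 - 4*d - 24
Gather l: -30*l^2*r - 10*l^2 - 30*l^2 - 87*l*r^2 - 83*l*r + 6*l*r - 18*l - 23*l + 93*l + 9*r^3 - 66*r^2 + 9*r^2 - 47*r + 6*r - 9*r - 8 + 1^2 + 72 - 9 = l^2*(-30*r - 40) + l*(-87*r^2 - 77*r + 52) + 9*r^3 - 57*r^2 - 50*r + 56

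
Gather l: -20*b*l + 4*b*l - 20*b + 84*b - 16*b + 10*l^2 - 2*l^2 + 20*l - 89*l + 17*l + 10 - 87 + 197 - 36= 48*b + 8*l^2 + l*(-16*b - 52) + 84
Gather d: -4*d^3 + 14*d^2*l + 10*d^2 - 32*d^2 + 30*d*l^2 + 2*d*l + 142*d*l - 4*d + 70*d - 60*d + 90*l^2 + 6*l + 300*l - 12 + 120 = -4*d^3 + d^2*(14*l - 22) + d*(30*l^2 + 144*l + 6) + 90*l^2 + 306*l + 108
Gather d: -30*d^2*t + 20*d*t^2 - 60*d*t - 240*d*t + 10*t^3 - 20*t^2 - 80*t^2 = -30*d^2*t + d*(20*t^2 - 300*t) + 10*t^3 - 100*t^2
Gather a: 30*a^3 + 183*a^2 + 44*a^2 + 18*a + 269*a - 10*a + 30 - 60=30*a^3 + 227*a^2 + 277*a - 30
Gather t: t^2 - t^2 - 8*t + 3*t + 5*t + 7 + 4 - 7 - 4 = 0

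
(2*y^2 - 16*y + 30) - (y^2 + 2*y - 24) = y^2 - 18*y + 54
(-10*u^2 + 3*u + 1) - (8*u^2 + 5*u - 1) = -18*u^2 - 2*u + 2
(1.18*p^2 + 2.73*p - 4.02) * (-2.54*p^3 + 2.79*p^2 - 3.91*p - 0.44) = -2.9972*p^5 - 3.642*p^4 + 13.2137*p^3 - 22.4093*p^2 + 14.517*p + 1.7688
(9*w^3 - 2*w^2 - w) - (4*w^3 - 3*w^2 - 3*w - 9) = 5*w^3 + w^2 + 2*w + 9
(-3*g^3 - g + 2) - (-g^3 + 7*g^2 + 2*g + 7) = -2*g^3 - 7*g^2 - 3*g - 5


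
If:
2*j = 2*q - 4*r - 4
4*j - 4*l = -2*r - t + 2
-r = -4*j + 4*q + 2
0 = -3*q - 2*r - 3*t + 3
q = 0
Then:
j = 2/9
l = -43/108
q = 0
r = -10/9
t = 47/27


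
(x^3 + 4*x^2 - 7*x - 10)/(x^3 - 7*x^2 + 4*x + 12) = (x + 5)/(x - 6)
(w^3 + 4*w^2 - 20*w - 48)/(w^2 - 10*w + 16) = (w^3 + 4*w^2 - 20*w - 48)/(w^2 - 10*w + 16)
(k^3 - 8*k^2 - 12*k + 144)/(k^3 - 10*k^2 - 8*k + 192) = (k - 6)/(k - 8)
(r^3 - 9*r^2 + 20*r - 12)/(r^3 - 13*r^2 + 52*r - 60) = (r - 1)/(r - 5)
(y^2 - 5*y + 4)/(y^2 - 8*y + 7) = (y - 4)/(y - 7)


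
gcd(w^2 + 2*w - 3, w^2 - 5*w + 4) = w - 1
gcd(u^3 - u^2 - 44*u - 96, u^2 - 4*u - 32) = u^2 - 4*u - 32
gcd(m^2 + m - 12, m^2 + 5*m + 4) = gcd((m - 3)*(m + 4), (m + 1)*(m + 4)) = m + 4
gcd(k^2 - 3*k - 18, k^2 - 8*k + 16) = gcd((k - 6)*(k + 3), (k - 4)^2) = 1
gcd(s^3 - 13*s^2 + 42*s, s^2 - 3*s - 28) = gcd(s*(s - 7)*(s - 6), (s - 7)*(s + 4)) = s - 7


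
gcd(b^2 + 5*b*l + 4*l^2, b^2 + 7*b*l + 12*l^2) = b + 4*l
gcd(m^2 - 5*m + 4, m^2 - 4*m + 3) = m - 1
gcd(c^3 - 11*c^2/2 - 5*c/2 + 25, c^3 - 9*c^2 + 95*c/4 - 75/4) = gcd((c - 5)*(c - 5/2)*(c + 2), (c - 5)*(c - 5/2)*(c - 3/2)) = c^2 - 15*c/2 + 25/2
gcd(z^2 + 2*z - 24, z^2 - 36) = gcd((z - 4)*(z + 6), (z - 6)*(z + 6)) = z + 6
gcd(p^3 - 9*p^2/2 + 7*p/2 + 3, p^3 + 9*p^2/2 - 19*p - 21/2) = p^2 - 5*p/2 - 3/2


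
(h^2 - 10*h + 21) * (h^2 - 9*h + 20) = h^4 - 19*h^3 + 131*h^2 - 389*h + 420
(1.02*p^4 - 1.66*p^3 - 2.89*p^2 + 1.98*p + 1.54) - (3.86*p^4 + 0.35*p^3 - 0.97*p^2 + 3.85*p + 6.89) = -2.84*p^4 - 2.01*p^3 - 1.92*p^2 - 1.87*p - 5.35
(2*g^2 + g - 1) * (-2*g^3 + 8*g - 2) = -4*g^5 - 2*g^4 + 18*g^3 + 4*g^2 - 10*g + 2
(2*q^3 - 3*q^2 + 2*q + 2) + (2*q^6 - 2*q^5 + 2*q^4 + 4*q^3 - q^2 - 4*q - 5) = 2*q^6 - 2*q^5 + 2*q^4 + 6*q^3 - 4*q^2 - 2*q - 3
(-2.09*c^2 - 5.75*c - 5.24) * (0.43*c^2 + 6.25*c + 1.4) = -0.8987*c^4 - 15.535*c^3 - 41.1167*c^2 - 40.8*c - 7.336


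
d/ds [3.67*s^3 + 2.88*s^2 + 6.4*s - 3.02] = 11.01*s^2 + 5.76*s + 6.4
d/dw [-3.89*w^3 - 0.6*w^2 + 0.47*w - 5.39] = -11.67*w^2 - 1.2*w + 0.47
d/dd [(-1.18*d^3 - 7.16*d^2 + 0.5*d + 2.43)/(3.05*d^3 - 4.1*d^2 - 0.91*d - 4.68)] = (-1.77635683940025e-15*d^5 + 26.676*d^4 - 0.9024*d^3 + 2.8983*d^2 + 86.9436*d - 0.1287)/(9.3025*d^6 - 25.01*d^5 + 11.259*d^4 - 21.086*d^3 + 39.2041*d^2 + 8.5176*d + 21.9024)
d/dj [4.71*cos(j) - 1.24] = -4.71*sin(j)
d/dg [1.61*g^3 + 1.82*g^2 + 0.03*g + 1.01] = 4.83*g^2 + 3.64*g + 0.03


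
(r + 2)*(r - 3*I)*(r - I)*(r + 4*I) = r^4 + 2*r^3 + 13*r^2 + 26*r - 12*I*r - 24*I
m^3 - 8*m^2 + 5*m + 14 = (m - 7)*(m - 2)*(m + 1)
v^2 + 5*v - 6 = (v - 1)*(v + 6)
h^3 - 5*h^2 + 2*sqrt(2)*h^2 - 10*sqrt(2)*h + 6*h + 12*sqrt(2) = (h - 3)*(h - 2)*(h + 2*sqrt(2))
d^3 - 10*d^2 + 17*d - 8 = (d - 8)*(d - 1)^2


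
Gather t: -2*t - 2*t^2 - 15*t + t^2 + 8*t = -t^2 - 9*t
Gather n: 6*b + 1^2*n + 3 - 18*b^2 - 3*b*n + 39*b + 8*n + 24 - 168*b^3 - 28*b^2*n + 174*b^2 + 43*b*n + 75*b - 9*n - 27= -168*b^3 + 156*b^2 + 120*b + n*(-28*b^2 + 40*b)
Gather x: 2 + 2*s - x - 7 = 2*s - x - 5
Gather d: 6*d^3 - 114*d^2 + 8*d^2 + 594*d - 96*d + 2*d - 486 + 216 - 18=6*d^3 - 106*d^2 + 500*d - 288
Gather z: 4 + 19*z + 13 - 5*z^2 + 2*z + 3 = -5*z^2 + 21*z + 20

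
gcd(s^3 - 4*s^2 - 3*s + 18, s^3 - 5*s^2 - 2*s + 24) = s^2 - s - 6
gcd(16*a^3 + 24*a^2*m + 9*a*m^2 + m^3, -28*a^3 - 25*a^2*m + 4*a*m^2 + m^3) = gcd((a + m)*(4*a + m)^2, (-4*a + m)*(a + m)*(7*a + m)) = a + m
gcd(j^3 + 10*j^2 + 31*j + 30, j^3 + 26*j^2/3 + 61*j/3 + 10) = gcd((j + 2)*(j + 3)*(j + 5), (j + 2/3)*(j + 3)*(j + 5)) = j^2 + 8*j + 15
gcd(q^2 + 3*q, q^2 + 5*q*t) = q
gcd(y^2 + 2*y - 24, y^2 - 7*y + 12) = y - 4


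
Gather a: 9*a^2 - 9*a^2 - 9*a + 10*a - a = 0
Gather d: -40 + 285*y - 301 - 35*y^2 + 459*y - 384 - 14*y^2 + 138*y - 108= -49*y^2 + 882*y - 833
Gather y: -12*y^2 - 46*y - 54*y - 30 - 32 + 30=-12*y^2 - 100*y - 32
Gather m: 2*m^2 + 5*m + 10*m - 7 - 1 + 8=2*m^2 + 15*m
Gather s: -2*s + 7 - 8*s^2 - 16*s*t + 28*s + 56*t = -8*s^2 + s*(26 - 16*t) + 56*t + 7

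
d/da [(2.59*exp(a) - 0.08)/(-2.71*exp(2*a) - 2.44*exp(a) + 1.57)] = (7.0189*exp(2*a) - 0.4336*exp(a) + 3.8711)*exp(a)/(7.3441*exp(4*a) + 13.2248*exp(3*a) - 2.5558*exp(2*a) - 7.6616*exp(a) + 2.4649)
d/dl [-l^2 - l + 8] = -2*l - 1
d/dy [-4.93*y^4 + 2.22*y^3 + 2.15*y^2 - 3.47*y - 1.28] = -19.72*y^3 + 6.66*y^2 + 4.3*y - 3.47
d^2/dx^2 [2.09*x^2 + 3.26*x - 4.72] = 4.18000000000000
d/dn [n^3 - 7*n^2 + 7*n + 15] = 3*n^2 - 14*n + 7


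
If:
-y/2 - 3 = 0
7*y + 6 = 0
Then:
No Solution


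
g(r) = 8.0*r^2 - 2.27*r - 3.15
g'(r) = 16.0*r - 2.27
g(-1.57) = 20.13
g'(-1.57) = -27.39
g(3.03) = 63.42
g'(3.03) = 46.21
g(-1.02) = 7.49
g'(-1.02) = -18.59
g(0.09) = -3.29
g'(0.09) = -0.83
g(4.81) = 171.02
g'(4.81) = 74.69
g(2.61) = 45.42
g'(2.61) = 39.49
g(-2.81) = 66.40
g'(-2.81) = -47.23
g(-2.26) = 42.84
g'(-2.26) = -38.43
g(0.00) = -3.15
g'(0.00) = -2.27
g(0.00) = -3.15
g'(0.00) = -2.27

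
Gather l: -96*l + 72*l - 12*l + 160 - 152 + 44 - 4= 48 - 36*l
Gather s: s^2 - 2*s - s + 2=s^2 - 3*s + 2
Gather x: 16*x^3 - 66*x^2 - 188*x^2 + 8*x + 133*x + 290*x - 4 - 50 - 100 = 16*x^3 - 254*x^2 + 431*x - 154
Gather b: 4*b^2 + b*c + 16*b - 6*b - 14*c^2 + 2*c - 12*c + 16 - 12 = 4*b^2 + b*(c + 10) - 14*c^2 - 10*c + 4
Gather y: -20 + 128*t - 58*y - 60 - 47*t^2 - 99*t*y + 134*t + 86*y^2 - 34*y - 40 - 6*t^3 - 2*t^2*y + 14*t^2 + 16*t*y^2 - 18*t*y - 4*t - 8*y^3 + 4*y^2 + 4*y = -6*t^3 - 33*t^2 + 258*t - 8*y^3 + y^2*(16*t + 90) + y*(-2*t^2 - 117*t - 88) - 120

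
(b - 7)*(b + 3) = b^2 - 4*b - 21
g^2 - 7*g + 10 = (g - 5)*(g - 2)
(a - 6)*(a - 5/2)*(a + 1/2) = a^3 - 8*a^2 + 43*a/4 + 15/2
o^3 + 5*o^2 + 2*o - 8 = (o - 1)*(o + 2)*(o + 4)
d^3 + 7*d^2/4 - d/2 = d*(d - 1/4)*(d + 2)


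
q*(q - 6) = q^2 - 6*q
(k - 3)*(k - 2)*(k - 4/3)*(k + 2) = k^4 - 13*k^3/3 + 52*k/3 - 16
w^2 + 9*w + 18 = (w + 3)*(w + 6)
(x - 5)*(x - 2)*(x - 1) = x^3 - 8*x^2 + 17*x - 10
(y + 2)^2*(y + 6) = y^3 + 10*y^2 + 28*y + 24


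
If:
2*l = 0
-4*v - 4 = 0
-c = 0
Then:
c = 0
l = 0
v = -1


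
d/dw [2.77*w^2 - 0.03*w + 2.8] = 5.54*w - 0.03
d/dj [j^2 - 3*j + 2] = 2*j - 3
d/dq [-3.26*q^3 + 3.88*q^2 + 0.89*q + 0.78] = -9.78*q^2 + 7.76*q + 0.89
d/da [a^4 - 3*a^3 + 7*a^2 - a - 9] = 4*a^3 - 9*a^2 + 14*a - 1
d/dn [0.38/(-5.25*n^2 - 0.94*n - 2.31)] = (3.99*n + 0.3572)/(5.25*n^2 + 0.94*n + 2.31)^2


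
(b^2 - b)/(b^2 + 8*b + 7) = b*(b - 1)/(b^2 + 8*b + 7)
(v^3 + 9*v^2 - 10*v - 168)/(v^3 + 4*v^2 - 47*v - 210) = (v^2 + 3*v - 28)/(v^2 - 2*v - 35)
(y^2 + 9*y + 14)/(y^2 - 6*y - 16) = (y + 7)/(y - 8)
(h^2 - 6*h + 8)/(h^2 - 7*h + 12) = (h - 2)/(h - 3)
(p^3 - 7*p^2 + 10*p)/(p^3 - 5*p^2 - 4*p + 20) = p/(p + 2)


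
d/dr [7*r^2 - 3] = 14*r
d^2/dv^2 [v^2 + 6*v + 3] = 2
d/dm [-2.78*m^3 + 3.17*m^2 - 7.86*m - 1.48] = -8.34*m^2 + 6.34*m - 7.86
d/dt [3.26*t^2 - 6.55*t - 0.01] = 6.52*t - 6.55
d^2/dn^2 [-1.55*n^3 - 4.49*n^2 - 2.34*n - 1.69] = -9.3*n - 8.98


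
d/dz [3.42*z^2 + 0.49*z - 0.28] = 6.84*z + 0.49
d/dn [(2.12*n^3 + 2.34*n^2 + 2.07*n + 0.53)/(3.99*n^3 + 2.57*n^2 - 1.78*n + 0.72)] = (-3.8882*n^4 - 24.0658*n^3 - 11.25*n^2 + 0.6454*n + 2.4338)/(15.9201*n^6 + 20.5086*n^5 - 7.5995*n^4 - 3.4036*n^3 + 6.8692*n^2 - 2.5632*n + 0.5184)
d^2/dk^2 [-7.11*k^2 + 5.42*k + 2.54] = -14.2200000000000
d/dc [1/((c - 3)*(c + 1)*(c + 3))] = (-(c - 3)*(c + 1) - (c - 3)*(c + 3) - (c + 1)*(c + 3))/((c - 3)^2*(c + 1)^2*(c + 3)^2)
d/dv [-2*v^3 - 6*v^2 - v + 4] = -6*v^2 - 12*v - 1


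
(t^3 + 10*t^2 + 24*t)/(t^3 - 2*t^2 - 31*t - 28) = t*(t + 6)/(t^2 - 6*t - 7)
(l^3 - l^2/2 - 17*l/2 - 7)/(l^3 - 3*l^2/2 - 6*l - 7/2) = (l + 2)/(l + 1)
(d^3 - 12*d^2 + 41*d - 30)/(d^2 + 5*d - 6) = (d^2 - 11*d + 30)/(d + 6)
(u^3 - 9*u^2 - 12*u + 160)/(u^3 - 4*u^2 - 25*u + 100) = (u^2 - 4*u - 32)/(u^2 + u - 20)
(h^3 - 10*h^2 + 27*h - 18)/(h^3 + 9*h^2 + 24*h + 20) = (h^3 - 10*h^2 + 27*h - 18)/(h^3 + 9*h^2 + 24*h + 20)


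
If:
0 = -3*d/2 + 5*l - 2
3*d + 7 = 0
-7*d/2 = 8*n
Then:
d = -7/3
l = -3/10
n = 49/48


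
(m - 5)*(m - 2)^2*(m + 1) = m^4 - 8*m^3 + 15*m^2 + 4*m - 20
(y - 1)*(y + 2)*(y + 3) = y^3 + 4*y^2 + y - 6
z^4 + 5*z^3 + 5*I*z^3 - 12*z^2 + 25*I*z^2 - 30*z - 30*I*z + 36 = (z - 1)*(z + 6)*(z + 2*I)*(z + 3*I)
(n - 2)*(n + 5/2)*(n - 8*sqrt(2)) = n^3 - 8*sqrt(2)*n^2 + n^2/2 - 4*sqrt(2)*n - 5*n + 40*sqrt(2)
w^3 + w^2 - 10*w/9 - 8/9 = (w - 1)*(w + 2/3)*(w + 4/3)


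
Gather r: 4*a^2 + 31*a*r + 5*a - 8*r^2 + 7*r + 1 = 4*a^2 + 5*a - 8*r^2 + r*(31*a + 7) + 1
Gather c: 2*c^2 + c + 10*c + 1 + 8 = 2*c^2 + 11*c + 9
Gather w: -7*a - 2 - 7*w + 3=-7*a - 7*w + 1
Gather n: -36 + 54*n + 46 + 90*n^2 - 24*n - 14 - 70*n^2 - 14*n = 20*n^2 + 16*n - 4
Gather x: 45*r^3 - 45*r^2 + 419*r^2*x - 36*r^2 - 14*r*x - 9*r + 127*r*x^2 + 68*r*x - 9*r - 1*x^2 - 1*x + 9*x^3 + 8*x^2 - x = 45*r^3 - 81*r^2 - 18*r + 9*x^3 + x^2*(127*r + 7) + x*(419*r^2 + 54*r - 2)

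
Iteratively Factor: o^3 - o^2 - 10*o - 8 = (o + 2)*(o^2 - 3*o - 4) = (o - 4)*(o + 2)*(o + 1)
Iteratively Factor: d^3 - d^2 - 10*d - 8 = (d - 4)*(d^2 + 3*d + 2) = (d - 4)*(d + 2)*(d + 1)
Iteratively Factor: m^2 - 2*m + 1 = (m - 1)*(m - 1)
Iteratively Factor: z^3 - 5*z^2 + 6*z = (z - 3)*(z^2 - 2*z) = z*(z - 3)*(z - 2)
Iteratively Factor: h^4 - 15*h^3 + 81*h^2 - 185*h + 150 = (h - 5)*(h^3 - 10*h^2 + 31*h - 30) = (h - 5)^2*(h^2 - 5*h + 6) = (h - 5)^2*(h - 2)*(h - 3)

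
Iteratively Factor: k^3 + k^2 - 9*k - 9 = (k + 3)*(k^2 - 2*k - 3) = (k - 3)*(k + 3)*(k + 1)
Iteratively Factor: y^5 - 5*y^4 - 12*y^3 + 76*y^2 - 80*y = (y - 2)*(y^4 - 3*y^3 - 18*y^2 + 40*y) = (y - 5)*(y - 2)*(y^3 + 2*y^2 - 8*y) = (y - 5)*(y - 2)*(y + 4)*(y^2 - 2*y) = (y - 5)*(y - 2)^2*(y + 4)*(y)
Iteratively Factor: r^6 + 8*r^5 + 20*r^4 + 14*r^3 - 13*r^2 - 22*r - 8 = (r + 1)*(r^5 + 7*r^4 + 13*r^3 + r^2 - 14*r - 8) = (r + 1)^2*(r^4 + 6*r^3 + 7*r^2 - 6*r - 8) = (r + 1)^2*(r + 2)*(r^3 + 4*r^2 - r - 4) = (r + 1)^3*(r + 2)*(r^2 + 3*r - 4) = (r - 1)*(r + 1)^3*(r + 2)*(r + 4)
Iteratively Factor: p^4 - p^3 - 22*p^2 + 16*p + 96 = (p - 4)*(p^3 + 3*p^2 - 10*p - 24) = (p - 4)*(p - 3)*(p^2 + 6*p + 8) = (p - 4)*(p - 3)*(p + 2)*(p + 4)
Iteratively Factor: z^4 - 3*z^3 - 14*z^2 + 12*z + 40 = (z + 2)*(z^3 - 5*z^2 - 4*z + 20) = (z + 2)^2*(z^2 - 7*z + 10) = (z - 2)*(z + 2)^2*(z - 5)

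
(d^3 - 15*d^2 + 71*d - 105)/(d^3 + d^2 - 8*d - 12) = (d^2 - 12*d + 35)/(d^2 + 4*d + 4)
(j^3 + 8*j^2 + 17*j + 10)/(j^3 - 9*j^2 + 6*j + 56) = (j^2 + 6*j + 5)/(j^2 - 11*j + 28)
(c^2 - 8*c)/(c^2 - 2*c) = (c - 8)/(c - 2)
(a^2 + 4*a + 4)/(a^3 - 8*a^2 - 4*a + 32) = (a + 2)/(a^2 - 10*a + 16)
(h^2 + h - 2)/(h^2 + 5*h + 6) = (h - 1)/(h + 3)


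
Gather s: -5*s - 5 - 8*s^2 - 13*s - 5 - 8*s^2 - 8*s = -16*s^2 - 26*s - 10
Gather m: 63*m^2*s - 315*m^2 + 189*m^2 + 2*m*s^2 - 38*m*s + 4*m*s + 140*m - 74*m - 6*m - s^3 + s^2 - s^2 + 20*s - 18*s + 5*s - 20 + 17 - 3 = m^2*(63*s - 126) + m*(2*s^2 - 34*s + 60) - s^3 + 7*s - 6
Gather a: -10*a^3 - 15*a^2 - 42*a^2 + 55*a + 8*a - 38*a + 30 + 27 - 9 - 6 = -10*a^3 - 57*a^2 + 25*a + 42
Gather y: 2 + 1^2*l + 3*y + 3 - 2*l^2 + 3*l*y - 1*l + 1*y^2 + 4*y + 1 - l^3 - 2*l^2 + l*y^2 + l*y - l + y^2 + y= -l^3 - 4*l^2 - l + y^2*(l + 2) + y*(4*l + 8) + 6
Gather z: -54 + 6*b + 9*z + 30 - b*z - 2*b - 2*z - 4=4*b + z*(7 - b) - 28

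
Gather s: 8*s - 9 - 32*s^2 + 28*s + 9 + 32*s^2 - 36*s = 0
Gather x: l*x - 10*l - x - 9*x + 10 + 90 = -10*l + x*(l - 10) + 100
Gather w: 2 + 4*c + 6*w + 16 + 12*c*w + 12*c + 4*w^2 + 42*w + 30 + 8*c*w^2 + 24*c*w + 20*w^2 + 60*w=16*c + w^2*(8*c + 24) + w*(36*c + 108) + 48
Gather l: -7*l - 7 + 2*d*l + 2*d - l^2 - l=2*d - l^2 + l*(2*d - 8) - 7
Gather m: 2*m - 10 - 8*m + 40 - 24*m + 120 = 150 - 30*m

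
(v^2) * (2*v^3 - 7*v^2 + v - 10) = 2*v^5 - 7*v^4 + v^3 - 10*v^2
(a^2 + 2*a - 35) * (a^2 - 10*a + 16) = a^4 - 8*a^3 - 39*a^2 + 382*a - 560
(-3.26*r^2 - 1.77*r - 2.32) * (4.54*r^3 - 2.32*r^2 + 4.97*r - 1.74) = -14.8004*r^5 - 0.472600000000001*r^4 - 22.6286*r^3 + 2.2579*r^2 - 8.4506*r + 4.0368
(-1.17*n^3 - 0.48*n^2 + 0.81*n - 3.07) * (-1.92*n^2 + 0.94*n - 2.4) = 2.2464*n^5 - 0.1782*n^4 + 0.8016*n^3 + 7.8078*n^2 - 4.8298*n + 7.368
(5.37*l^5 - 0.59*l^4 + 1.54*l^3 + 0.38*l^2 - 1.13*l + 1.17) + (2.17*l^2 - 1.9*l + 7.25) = 5.37*l^5 - 0.59*l^4 + 1.54*l^3 + 2.55*l^2 - 3.03*l + 8.42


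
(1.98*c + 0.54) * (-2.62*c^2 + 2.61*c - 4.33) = -5.1876*c^3 + 3.753*c^2 - 7.164*c - 2.3382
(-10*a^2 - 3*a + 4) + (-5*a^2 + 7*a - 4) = -15*a^2 + 4*a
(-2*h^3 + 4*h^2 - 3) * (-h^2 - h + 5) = 2*h^5 - 2*h^4 - 14*h^3 + 23*h^2 + 3*h - 15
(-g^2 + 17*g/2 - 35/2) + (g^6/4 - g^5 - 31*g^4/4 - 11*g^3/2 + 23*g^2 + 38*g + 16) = g^6/4 - g^5 - 31*g^4/4 - 11*g^3/2 + 22*g^2 + 93*g/2 - 3/2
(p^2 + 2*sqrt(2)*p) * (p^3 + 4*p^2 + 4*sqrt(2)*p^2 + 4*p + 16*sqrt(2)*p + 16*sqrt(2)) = p^5 + 4*p^4 + 6*sqrt(2)*p^4 + 20*p^3 + 24*sqrt(2)*p^3 + 24*sqrt(2)*p^2 + 64*p^2 + 64*p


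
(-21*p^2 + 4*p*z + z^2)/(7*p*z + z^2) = (-3*p + z)/z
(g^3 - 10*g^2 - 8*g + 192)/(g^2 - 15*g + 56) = (g^2 - 2*g - 24)/(g - 7)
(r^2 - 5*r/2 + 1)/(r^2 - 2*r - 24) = (-r^2 + 5*r/2 - 1)/(-r^2 + 2*r + 24)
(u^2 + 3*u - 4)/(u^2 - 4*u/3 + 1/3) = 3*(u + 4)/(3*u - 1)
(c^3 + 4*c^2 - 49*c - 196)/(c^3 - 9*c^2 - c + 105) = (c^2 + 11*c + 28)/(c^2 - 2*c - 15)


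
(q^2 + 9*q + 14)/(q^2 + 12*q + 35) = (q + 2)/(q + 5)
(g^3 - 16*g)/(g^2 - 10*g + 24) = g*(g + 4)/(g - 6)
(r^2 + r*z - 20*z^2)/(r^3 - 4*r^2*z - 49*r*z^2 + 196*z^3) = (-r - 5*z)/(-r^2 + 49*z^2)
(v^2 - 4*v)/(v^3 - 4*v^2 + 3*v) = (v - 4)/(v^2 - 4*v + 3)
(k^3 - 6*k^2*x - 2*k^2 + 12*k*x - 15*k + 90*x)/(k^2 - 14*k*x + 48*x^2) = (-k^2 + 2*k + 15)/(-k + 8*x)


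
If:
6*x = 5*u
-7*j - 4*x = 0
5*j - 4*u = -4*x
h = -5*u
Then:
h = 0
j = 0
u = 0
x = 0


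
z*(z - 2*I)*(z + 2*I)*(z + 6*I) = z^4 + 6*I*z^3 + 4*z^2 + 24*I*z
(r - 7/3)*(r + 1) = r^2 - 4*r/3 - 7/3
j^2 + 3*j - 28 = (j - 4)*(j + 7)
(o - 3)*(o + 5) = o^2 + 2*o - 15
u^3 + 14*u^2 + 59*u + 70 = (u + 2)*(u + 5)*(u + 7)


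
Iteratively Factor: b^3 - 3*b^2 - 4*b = (b)*(b^2 - 3*b - 4) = b*(b + 1)*(b - 4)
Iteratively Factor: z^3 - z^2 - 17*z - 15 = (z + 3)*(z^2 - 4*z - 5) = (z - 5)*(z + 3)*(z + 1)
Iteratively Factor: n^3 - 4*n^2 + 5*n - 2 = (n - 1)*(n^2 - 3*n + 2) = (n - 1)^2*(n - 2)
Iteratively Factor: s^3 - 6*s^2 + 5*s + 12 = (s + 1)*(s^2 - 7*s + 12) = (s - 4)*(s + 1)*(s - 3)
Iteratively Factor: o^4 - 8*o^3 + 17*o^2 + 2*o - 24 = (o - 4)*(o^3 - 4*o^2 + o + 6) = (o - 4)*(o - 3)*(o^2 - o - 2) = (o - 4)*(o - 3)*(o + 1)*(o - 2)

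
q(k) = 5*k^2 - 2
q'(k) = 10*k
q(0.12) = -1.93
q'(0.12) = 1.20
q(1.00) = 3.00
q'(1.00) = 10.00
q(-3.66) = 64.98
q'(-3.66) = -36.60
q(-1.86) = 15.30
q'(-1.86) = -18.60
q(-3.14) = 47.30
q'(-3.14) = -31.40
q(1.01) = 3.10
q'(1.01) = 10.10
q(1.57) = 10.32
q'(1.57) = 15.70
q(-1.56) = 10.17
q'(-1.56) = -15.60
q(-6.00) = 178.00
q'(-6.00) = -60.00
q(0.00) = -2.00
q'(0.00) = 0.00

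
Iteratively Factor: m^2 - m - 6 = (m - 3)*(m + 2)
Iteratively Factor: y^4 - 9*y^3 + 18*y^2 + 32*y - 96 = (y - 3)*(y^3 - 6*y^2 + 32) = (y - 4)*(y - 3)*(y^2 - 2*y - 8) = (y - 4)^2*(y - 3)*(y + 2)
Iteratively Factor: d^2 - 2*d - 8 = (d + 2)*(d - 4)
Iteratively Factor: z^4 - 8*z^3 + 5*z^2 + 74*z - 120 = (z - 2)*(z^3 - 6*z^2 - 7*z + 60) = (z - 4)*(z - 2)*(z^2 - 2*z - 15) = (z - 4)*(z - 2)*(z + 3)*(z - 5)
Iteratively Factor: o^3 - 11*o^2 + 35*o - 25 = (o - 5)*(o^2 - 6*o + 5) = (o - 5)^2*(o - 1)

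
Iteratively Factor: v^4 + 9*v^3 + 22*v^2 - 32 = (v + 2)*(v^3 + 7*v^2 + 8*v - 16) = (v + 2)*(v + 4)*(v^2 + 3*v - 4) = (v - 1)*(v + 2)*(v + 4)*(v + 4)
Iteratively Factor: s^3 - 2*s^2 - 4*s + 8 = (s - 2)*(s^2 - 4) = (s - 2)^2*(s + 2)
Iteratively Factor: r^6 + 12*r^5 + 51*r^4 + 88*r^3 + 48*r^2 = (r)*(r^5 + 12*r^4 + 51*r^3 + 88*r^2 + 48*r) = r^2*(r^4 + 12*r^3 + 51*r^2 + 88*r + 48) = r^2*(r + 4)*(r^3 + 8*r^2 + 19*r + 12) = r^2*(r + 4)^2*(r^2 + 4*r + 3) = r^2*(r + 3)*(r + 4)^2*(r + 1)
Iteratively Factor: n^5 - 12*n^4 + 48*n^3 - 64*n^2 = (n - 4)*(n^4 - 8*n^3 + 16*n^2) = n*(n - 4)*(n^3 - 8*n^2 + 16*n) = n^2*(n - 4)*(n^2 - 8*n + 16) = n^2*(n - 4)^2*(n - 4)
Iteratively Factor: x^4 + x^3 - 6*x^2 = (x - 2)*(x^3 + 3*x^2) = x*(x - 2)*(x^2 + 3*x) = x^2*(x - 2)*(x + 3)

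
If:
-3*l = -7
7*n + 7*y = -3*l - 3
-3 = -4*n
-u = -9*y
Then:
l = 7/3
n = 3/4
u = -549/28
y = -61/28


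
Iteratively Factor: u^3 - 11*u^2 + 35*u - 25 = (u - 5)*(u^2 - 6*u + 5) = (u - 5)*(u - 1)*(u - 5)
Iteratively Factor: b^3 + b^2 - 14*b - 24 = (b - 4)*(b^2 + 5*b + 6) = (b - 4)*(b + 3)*(b + 2)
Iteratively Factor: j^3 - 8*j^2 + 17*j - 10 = (j - 5)*(j^2 - 3*j + 2) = (j - 5)*(j - 2)*(j - 1)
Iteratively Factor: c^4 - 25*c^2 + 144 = (c - 4)*(c^3 + 4*c^2 - 9*c - 36) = (c - 4)*(c - 3)*(c^2 + 7*c + 12) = (c - 4)*(c - 3)*(c + 4)*(c + 3)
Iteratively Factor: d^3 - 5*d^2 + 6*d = (d - 2)*(d^2 - 3*d) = (d - 3)*(d - 2)*(d)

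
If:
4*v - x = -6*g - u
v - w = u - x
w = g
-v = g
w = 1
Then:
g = 1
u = x - 2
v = -1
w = 1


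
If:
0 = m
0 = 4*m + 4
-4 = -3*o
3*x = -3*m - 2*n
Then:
No Solution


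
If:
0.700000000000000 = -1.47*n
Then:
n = -0.48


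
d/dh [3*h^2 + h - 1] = 6*h + 1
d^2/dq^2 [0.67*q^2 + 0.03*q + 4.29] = 1.34000000000000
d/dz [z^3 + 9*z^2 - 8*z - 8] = 3*z^2 + 18*z - 8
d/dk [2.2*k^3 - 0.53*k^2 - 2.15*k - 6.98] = 6.6*k^2 - 1.06*k - 2.15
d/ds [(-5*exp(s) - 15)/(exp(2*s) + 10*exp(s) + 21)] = 5*exp(s)/(exp(2*s) + 14*exp(s) + 49)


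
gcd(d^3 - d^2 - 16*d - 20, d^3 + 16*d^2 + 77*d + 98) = d + 2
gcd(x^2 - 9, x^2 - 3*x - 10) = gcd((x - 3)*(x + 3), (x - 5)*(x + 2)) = 1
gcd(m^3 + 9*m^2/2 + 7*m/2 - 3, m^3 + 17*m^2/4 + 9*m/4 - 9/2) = m^2 + 5*m + 6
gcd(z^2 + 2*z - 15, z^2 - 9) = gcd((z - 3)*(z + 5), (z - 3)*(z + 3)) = z - 3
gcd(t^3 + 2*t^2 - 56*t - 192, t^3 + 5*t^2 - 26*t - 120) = t^2 + 10*t + 24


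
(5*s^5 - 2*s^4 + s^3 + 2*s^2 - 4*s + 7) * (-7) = -35*s^5 + 14*s^4 - 7*s^3 - 14*s^2 + 28*s - 49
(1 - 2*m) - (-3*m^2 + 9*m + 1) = 3*m^2 - 11*m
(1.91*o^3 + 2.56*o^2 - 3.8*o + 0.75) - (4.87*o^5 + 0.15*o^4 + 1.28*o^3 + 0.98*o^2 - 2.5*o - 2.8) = -4.87*o^5 - 0.15*o^4 + 0.63*o^3 + 1.58*o^2 - 1.3*o + 3.55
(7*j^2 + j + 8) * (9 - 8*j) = -56*j^3 + 55*j^2 - 55*j + 72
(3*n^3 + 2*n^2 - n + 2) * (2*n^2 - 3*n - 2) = 6*n^5 - 5*n^4 - 14*n^3 + 3*n^2 - 4*n - 4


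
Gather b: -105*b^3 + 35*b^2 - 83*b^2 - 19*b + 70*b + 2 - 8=-105*b^3 - 48*b^2 + 51*b - 6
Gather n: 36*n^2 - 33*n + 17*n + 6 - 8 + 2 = 36*n^2 - 16*n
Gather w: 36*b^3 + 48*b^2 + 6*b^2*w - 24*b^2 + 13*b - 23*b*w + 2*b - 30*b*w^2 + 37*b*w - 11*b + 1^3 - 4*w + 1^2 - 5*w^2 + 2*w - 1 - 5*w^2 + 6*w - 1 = 36*b^3 + 24*b^2 + 4*b + w^2*(-30*b - 10) + w*(6*b^2 + 14*b + 4)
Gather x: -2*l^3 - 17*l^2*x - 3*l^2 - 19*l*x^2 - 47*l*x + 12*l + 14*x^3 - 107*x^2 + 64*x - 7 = -2*l^3 - 3*l^2 + 12*l + 14*x^3 + x^2*(-19*l - 107) + x*(-17*l^2 - 47*l + 64) - 7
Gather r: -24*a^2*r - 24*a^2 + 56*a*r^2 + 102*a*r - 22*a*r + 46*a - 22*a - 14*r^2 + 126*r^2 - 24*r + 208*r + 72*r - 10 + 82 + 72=-24*a^2 + 24*a + r^2*(56*a + 112) + r*(-24*a^2 + 80*a + 256) + 144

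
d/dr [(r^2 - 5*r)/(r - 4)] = (r^2 - 8*r + 20)/(r^2 - 8*r + 16)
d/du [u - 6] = 1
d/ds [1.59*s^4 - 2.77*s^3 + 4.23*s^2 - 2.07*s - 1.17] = 6.36*s^3 - 8.31*s^2 + 8.46*s - 2.07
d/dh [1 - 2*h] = -2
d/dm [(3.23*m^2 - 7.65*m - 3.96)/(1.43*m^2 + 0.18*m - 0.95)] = (11.5209*m^2 + 5.1886*m + 7.9803)/(2.0449*m^4 + 0.5148*m^3 - 2.6846*m^2 - 0.342*m + 0.9025)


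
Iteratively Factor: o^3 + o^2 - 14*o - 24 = (o + 2)*(o^2 - o - 12) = (o + 2)*(o + 3)*(o - 4)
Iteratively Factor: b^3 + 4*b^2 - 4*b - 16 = (b + 4)*(b^2 - 4) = (b - 2)*(b + 4)*(b + 2)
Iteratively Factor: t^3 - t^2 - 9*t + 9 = (t - 3)*(t^2 + 2*t - 3) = (t - 3)*(t - 1)*(t + 3)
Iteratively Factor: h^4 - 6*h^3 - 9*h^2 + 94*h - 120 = (h - 3)*(h^3 - 3*h^2 - 18*h + 40) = (h - 5)*(h - 3)*(h^2 + 2*h - 8) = (h - 5)*(h - 3)*(h - 2)*(h + 4)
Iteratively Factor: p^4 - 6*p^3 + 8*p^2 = (p - 4)*(p^3 - 2*p^2) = (p - 4)*(p - 2)*(p^2) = p*(p - 4)*(p - 2)*(p)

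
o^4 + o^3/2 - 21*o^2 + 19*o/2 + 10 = (o - 4)*(o - 1)*(o + 1/2)*(o + 5)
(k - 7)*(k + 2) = k^2 - 5*k - 14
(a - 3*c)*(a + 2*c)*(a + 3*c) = a^3 + 2*a^2*c - 9*a*c^2 - 18*c^3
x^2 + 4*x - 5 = (x - 1)*(x + 5)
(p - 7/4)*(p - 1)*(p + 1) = p^3 - 7*p^2/4 - p + 7/4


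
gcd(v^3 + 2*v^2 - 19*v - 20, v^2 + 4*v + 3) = v + 1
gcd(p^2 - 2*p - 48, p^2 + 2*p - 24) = p + 6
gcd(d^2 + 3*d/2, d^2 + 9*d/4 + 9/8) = d + 3/2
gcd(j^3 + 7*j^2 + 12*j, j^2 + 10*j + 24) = j + 4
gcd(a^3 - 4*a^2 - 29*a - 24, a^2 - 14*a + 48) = a - 8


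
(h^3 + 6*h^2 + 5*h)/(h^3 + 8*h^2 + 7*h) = (h + 5)/(h + 7)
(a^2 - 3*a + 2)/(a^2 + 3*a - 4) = (a - 2)/(a + 4)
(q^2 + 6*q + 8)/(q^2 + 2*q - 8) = (q + 2)/(q - 2)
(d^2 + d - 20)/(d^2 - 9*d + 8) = (d^2 + d - 20)/(d^2 - 9*d + 8)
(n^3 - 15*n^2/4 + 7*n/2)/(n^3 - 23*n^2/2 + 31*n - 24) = n*(4*n - 7)/(2*(2*n^2 - 19*n + 24))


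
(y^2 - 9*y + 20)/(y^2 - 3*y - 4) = (y - 5)/(y + 1)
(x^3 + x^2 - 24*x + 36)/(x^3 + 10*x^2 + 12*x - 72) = (x - 3)/(x + 6)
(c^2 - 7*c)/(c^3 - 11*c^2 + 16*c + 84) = c/(c^2 - 4*c - 12)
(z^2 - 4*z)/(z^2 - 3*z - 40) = z*(4 - z)/(-z^2 + 3*z + 40)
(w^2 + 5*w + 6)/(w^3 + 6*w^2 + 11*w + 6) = 1/(w + 1)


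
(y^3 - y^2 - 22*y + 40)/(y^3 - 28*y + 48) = (y + 5)/(y + 6)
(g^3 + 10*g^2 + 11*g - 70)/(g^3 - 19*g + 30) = (g + 7)/(g - 3)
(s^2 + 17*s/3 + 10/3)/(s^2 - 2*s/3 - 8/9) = 3*(s + 5)/(3*s - 4)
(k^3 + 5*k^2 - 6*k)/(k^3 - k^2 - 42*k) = (k - 1)/(k - 7)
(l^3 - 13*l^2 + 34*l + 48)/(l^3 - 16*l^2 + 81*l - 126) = (l^2 - 7*l - 8)/(l^2 - 10*l + 21)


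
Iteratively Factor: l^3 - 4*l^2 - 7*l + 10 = (l - 1)*(l^2 - 3*l - 10) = (l - 5)*(l - 1)*(l + 2)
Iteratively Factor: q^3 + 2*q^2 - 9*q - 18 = (q + 3)*(q^2 - q - 6) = (q - 3)*(q + 3)*(q + 2)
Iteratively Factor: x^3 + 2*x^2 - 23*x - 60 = (x + 3)*(x^2 - x - 20) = (x - 5)*(x + 3)*(x + 4)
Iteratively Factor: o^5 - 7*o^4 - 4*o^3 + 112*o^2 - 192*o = (o - 3)*(o^4 - 4*o^3 - 16*o^2 + 64*o) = (o - 4)*(o - 3)*(o^3 - 16*o) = (o - 4)^2*(o - 3)*(o^2 + 4*o) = (o - 4)^2*(o - 3)*(o + 4)*(o)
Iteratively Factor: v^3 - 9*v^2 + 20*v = (v)*(v^2 - 9*v + 20) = v*(v - 5)*(v - 4)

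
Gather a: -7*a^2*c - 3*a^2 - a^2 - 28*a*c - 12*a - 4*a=a^2*(-7*c - 4) + a*(-28*c - 16)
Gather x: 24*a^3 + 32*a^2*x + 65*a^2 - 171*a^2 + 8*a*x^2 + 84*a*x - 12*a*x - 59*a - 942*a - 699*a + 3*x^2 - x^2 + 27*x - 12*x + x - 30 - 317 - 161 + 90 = 24*a^3 - 106*a^2 - 1700*a + x^2*(8*a + 2) + x*(32*a^2 + 72*a + 16) - 418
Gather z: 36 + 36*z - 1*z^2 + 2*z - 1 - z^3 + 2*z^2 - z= -z^3 + z^2 + 37*z + 35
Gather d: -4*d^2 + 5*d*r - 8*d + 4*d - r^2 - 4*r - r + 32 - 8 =-4*d^2 + d*(5*r - 4) - r^2 - 5*r + 24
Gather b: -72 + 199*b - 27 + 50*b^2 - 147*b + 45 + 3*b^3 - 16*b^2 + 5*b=3*b^3 + 34*b^2 + 57*b - 54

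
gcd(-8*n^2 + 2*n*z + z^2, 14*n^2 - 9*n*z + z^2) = -2*n + z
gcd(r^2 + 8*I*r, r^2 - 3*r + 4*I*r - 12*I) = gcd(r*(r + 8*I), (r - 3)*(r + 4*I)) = 1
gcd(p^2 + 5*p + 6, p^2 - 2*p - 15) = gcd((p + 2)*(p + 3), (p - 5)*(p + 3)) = p + 3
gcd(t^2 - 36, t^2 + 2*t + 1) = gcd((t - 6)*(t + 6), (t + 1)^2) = 1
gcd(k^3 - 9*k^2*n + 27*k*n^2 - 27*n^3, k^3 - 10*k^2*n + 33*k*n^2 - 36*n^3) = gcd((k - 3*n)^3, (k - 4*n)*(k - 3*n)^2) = k^2 - 6*k*n + 9*n^2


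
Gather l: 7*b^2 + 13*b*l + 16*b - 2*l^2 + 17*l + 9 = 7*b^2 + 16*b - 2*l^2 + l*(13*b + 17) + 9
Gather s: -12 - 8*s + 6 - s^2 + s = -s^2 - 7*s - 6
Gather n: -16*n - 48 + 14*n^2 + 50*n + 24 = 14*n^2 + 34*n - 24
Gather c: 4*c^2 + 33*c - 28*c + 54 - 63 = 4*c^2 + 5*c - 9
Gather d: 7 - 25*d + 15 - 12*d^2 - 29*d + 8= -12*d^2 - 54*d + 30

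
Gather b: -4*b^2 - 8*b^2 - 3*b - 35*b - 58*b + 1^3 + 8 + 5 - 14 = -12*b^2 - 96*b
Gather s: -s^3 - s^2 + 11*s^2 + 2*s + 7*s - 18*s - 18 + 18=-s^3 + 10*s^2 - 9*s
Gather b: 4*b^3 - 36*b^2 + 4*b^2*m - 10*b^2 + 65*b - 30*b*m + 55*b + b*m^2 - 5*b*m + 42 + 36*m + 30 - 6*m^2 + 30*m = 4*b^3 + b^2*(4*m - 46) + b*(m^2 - 35*m + 120) - 6*m^2 + 66*m + 72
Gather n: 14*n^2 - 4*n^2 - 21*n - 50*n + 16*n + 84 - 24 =10*n^2 - 55*n + 60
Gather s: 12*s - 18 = 12*s - 18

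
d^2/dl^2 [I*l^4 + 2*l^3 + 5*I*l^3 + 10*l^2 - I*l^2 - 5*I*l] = 12*I*l^2 + l*(12 + 30*I) + 20 - 2*I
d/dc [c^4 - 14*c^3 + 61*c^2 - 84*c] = 4*c^3 - 42*c^2 + 122*c - 84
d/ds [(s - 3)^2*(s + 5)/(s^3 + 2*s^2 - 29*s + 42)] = (3*s^2 + 2*s + 47)/(s^4 + 10*s^3 - 3*s^2 - 140*s + 196)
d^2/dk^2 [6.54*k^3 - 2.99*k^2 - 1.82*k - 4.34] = 39.24*k - 5.98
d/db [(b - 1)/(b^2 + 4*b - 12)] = (b^2 + 4*b - 2*(b - 1)*(b + 2) - 12)/(b^2 + 4*b - 12)^2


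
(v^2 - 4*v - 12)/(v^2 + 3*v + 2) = (v - 6)/(v + 1)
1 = 1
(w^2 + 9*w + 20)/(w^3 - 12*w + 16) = (w + 5)/(w^2 - 4*w + 4)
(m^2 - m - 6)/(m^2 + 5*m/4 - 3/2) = 4*(m - 3)/(4*m - 3)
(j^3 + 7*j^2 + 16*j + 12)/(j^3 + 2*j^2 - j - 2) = (j^2 + 5*j + 6)/(j^2 - 1)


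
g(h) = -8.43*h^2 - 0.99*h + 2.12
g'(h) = -16.86*h - 0.99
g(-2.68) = -55.77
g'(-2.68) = 44.19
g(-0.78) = -2.24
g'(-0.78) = 12.16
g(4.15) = -147.17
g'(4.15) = -70.96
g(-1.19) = -8.64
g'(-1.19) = 19.07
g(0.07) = 2.01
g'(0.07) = -2.17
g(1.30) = -13.41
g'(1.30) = -22.91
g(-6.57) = -355.26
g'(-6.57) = 109.78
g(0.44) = 0.05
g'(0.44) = -8.41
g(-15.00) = -1879.78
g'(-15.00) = 251.91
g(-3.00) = -70.78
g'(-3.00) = 49.59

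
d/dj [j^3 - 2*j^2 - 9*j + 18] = 3*j^2 - 4*j - 9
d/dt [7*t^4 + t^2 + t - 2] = 28*t^3 + 2*t + 1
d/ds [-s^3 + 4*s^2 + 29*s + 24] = -3*s^2 + 8*s + 29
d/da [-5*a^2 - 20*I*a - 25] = -10*a - 20*I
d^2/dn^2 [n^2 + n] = 2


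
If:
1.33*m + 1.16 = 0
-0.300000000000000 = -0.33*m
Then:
No Solution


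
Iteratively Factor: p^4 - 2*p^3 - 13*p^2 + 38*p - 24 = (p + 4)*(p^3 - 6*p^2 + 11*p - 6) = (p - 2)*(p + 4)*(p^2 - 4*p + 3) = (p - 3)*(p - 2)*(p + 4)*(p - 1)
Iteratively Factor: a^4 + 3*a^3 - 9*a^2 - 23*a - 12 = (a + 1)*(a^3 + 2*a^2 - 11*a - 12) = (a + 1)*(a + 4)*(a^2 - 2*a - 3) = (a - 3)*(a + 1)*(a + 4)*(a + 1)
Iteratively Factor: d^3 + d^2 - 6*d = (d + 3)*(d^2 - 2*d) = (d - 2)*(d + 3)*(d)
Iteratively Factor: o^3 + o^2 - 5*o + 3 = (o + 3)*(o^2 - 2*o + 1) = (o - 1)*(o + 3)*(o - 1)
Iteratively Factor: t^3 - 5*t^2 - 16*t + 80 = (t + 4)*(t^2 - 9*t + 20) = (t - 4)*(t + 4)*(t - 5)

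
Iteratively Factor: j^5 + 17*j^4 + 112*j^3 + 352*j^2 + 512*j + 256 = (j + 1)*(j^4 + 16*j^3 + 96*j^2 + 256*j + 256) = (j + 1)*(j + 4)*(j^3 + 12*j^2 + 48*j + 64) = (j + 1)*(j + 4)^2*(j^2 + 8*j + 16) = (j + 1)*(j + 4)^3*(j + 4)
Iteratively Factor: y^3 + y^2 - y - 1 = (y + 1)*(y^2 - 1) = (y - 1)*(y + 1)*(y + 1)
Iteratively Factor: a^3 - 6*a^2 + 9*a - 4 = (a - 1)*(a^2 - 5*a + 4) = (a - 1)^2*(a - 4)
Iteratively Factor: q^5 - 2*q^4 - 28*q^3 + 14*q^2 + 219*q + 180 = (q - 4)*(q^4 + 2*q^3 - 20*q^2 - 66*q - 45) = (q - 4)*(q + 3)*(q^3 - q^2 - 17*q - 15) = (q - 5)*(q - 4)*(q + 3)*(q^2 + 4*q + 3) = (q - 5)*(q - 4)*(q + 1)*(q + 3)*(q + 3)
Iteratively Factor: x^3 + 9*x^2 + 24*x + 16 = (x + 4)*(x^2 + 5*x + 4) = (x + 1)*(x + 4)*(x + 4)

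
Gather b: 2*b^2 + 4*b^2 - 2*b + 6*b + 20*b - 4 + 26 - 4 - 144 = 6*b^2 + 24*b - 126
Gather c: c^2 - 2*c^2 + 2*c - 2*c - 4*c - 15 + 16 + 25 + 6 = -c^2 - 4*c + 32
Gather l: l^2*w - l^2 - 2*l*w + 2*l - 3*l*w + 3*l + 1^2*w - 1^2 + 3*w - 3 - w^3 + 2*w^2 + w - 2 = l^2*(w - 1) + l*(5 - 5*w) - w^3 + 2*w^2 + 5*w - 6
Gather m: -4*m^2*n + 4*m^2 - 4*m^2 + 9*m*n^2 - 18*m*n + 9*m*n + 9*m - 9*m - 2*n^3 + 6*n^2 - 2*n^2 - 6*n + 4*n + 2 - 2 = -4*m^2*n + m*(9*n^2 - 9*n) - 2*n^3 + 4*n^2 - 2*n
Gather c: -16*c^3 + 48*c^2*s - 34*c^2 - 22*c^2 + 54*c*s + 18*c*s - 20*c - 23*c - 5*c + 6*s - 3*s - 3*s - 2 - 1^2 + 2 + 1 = -16*c^3 + c^2*(48*s - 56) + c*(72*s - 48)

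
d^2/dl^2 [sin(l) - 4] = -sin(l)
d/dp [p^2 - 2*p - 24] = 2*p - 2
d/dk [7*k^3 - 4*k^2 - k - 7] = 21*k^2 - 8*k - 1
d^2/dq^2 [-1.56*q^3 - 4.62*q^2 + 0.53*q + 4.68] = -9.36*q - 9.24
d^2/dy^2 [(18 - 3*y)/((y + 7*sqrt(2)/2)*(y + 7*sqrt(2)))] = 12*(-2*y^3 + 36*y^2 + 294*y + 378*sqrt(2)*y + 1029*sqrt(2) + 2058)/(4*y^6 + 126*sqrt(2)*y^5 + 3234*y^4 + 21609*sqrt(2)*y^3 + 158466*y^2 + 302526*sqrt(2)*y + 470596)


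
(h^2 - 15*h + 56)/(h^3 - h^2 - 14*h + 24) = (h^2 - 15*h + 56)/(h^3 - h^2 - 14*h + 24)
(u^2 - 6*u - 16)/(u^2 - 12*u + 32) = (u + 2)/(u - 4)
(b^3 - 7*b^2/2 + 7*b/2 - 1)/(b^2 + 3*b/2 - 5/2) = (2*b^2 - 5*b + 2)/(2*b + 5)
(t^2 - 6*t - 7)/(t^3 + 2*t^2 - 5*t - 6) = (t - 7)/(t^2 + t - 6)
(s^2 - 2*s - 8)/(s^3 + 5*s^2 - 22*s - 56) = 1/(s + 7)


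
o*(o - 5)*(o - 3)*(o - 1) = o^4 - 9*o^3 + 23*o^2 - 15*o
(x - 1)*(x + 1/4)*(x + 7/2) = x^3 + 11*x^2/4 - 23*x/8 - 7/8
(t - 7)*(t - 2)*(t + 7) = t^3 - 2*t^2 - 49*t + 98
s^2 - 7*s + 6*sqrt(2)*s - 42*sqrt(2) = (s - 7)*(s + 6*sqrt(2))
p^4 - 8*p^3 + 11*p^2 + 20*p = p*(p - 5)*(p - 4)*(p + 1)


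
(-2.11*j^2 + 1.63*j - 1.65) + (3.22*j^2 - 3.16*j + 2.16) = 1.11*j^2 - 1.53*j + 0.51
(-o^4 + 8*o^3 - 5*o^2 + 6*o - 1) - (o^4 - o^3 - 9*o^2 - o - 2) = -2*o^4 + 9*o^3 + 4*o^2 + 7*o + 1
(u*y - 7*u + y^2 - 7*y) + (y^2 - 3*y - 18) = u*y - 7*u + 2*y^2 - 10*y - 18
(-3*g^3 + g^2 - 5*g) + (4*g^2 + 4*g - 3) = -3*g^3 + 5*g^2 - g - 3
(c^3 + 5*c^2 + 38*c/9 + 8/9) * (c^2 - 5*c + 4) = c^5 - 151*c^3/9 - 2*c^2/9 + 112*c/9 + 32/9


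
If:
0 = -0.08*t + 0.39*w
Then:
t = 4.875*w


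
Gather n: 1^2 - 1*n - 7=-n - 6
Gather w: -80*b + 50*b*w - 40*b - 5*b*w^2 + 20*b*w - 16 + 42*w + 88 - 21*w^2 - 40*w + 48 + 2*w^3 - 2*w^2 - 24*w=-120*b + 2*w^3 + w^2*(-5*b - 23) + w*(70*b - 22) + 120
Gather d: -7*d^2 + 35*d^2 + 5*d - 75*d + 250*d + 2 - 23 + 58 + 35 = 28*d^2 + 180*d + 72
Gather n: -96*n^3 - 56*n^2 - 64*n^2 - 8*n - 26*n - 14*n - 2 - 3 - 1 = -96*n^3 - 120*n^2 - 48*n - 6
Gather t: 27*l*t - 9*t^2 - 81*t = -9*t^2 + t*(27*l - 81)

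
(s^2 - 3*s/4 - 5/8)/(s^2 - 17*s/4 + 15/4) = (s + 1/2)/(s - 3)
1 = 1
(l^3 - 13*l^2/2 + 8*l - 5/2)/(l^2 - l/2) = l - 6 + 5/l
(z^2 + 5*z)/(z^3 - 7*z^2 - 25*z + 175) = z/(z^2 - 12*z + 35)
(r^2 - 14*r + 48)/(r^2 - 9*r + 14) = (r^2 - 14*r + 48)/(r^2 - 9*r + 14)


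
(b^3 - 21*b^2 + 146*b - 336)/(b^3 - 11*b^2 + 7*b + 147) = (b^2 - 14*b + 48)/(b^2 - 4*b - 21)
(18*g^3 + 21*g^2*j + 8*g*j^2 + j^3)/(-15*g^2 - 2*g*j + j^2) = (-6*g^2 - 5*g*j - j^2)/(5*g - j)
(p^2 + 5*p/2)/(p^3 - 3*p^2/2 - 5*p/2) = (2*p + 5)/(2*p^2 - 3*p - 5)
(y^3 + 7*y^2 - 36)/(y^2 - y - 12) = (y^2 + 4*y - 12)/(y - 4)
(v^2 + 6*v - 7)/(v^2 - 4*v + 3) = (v + 7)/(v - 3)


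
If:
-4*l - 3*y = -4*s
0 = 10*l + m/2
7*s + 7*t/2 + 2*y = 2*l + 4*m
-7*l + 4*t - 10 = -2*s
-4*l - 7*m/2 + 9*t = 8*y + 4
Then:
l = -670/4721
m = 13400/4721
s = 1676/4721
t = 9792/4721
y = 3128/4721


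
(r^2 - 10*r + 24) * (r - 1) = r^3 - 11*r^2 + 34*r - 24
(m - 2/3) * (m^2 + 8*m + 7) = m^3 + 22*m^2/3 + 5*m/3 - 14/3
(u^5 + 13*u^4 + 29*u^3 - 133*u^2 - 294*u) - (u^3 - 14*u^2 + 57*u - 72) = u^5 + 13*u^4 + 28*u^3 - 119*u^2 - 351*u + 72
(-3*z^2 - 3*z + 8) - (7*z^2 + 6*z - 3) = -10*z^2 - 9*z + 11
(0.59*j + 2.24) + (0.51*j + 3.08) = 1.1*j + 5.32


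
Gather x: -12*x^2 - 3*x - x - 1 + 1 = -12*x^2 - 4*x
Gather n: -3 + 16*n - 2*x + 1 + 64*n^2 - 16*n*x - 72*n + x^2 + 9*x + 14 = 64*n^2 + n*(-16*x - 56) + x^2 + 7*x + 12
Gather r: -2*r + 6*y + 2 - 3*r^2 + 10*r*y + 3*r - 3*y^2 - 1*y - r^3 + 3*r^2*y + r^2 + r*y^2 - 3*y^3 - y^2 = -r^3 + r^2*(3*y - 2) + r*(y^2 + 10*y + 1) - 3*y^3 - 4*y^2 + 5*y + 2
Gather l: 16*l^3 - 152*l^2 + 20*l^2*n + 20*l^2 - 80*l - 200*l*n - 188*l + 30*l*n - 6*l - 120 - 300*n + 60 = 16*l^3 + l^2*(20*n - 132) + l*(-170*n - 274) - 300*n - 60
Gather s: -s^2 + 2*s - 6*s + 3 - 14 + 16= -s^2 - 4*s + 5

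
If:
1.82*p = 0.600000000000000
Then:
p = 0.33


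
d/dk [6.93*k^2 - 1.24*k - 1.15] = 13.86*k - 1.24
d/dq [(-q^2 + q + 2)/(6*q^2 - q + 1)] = (-5*q^2 - 26*q + 3)/(36*q^4 - 12*q^3 + 13*q^2 - 2*q + 1)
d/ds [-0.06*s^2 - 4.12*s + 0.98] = -0.12*s - 4.12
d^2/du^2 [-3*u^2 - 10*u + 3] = -6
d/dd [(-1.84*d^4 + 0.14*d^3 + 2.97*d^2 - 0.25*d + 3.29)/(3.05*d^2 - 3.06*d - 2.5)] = (-11.224*d^5 + 17.3182*d^4 + 17.5432*d^3 - 9.3757*d^2 - 34.919*d + 10.6924)/(9.3025*d^4 - 18.666*d^3 - 5.8864*d^2 + 15.3*d + 6.25)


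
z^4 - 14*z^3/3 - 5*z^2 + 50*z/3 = z*(z - 5)*(z - 5/3)*(z + 2)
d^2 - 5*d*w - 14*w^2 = (d - 7*w)*(d + 2*w)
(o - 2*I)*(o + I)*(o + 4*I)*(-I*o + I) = -I*o^4 + 3*o^3 + I*o^3 - 3*o^2 - 6*I*o^2 + 8*o + 6*I*o - 8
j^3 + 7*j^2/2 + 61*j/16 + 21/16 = (j + 3/4)*(j + 1)*(j + 7/4)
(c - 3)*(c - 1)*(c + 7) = c^3 + 3*c^2 - 25*c + 21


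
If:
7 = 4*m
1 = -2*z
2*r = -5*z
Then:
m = 7/4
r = 5/4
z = -1/2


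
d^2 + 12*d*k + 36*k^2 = (d + 6*k)^2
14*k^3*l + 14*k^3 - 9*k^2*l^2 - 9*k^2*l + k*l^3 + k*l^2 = (-7*k + l)*(-2*k + l)*(k*l + k)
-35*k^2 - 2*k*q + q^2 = (-7*k + q)*(5*k + q)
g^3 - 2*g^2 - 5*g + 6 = (g - 3)*(g - 1)*(g + 2)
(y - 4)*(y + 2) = y^2 - 2*y - 8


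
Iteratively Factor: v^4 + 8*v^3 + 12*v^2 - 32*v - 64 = (v - 2)*(v^3 + 10*v^2 + 32*v + 32) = (v - 2)*(v + 4)*(v^2 + 6*v + 8) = (v - 2)*(v + 2)*(v + 4)*(v + 4)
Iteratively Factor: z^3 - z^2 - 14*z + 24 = (z + 4)*(z^2 - 5*z + 6) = (z - 3)*(z + 4)*(z - 2)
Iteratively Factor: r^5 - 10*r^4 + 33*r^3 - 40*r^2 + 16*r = (r - 4)*(r^4 - 6*r^3 + 9*r^2 - 4*r) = (r - 4)*(r - 1)*(r^3 - 5*r^2 + 4*r) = r*(r - 4)*(r - 1)*(r^2 - 5*r + 4) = r*(r - 4)*(r - 1)^2*(r - 4)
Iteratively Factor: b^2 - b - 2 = (b + 1)*(b - 2)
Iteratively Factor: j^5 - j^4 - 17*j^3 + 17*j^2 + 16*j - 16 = (j + 4)*(j^4 - 5*j^3 + 3*j^2 + 5*j - 4) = (j + 1)*(j + 4)*(j^3 - 6*j^2 + 9*j - 4) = (j - 4)*(j + 1)*(j + 4)*(j^2 - 2*j + 1) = (j - 4)*(j - 1)*(j + 1)*(j + 4)*(j - 1)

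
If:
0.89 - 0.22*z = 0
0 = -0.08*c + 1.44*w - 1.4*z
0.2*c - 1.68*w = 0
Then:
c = 61.95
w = 7.37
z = 4.05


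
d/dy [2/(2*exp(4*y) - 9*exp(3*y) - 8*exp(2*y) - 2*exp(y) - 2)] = (-16*exp(3*y) + 54*exp(2*y) + 32*exp(y) + 4)*exp(y)/(-2*exp(4*y) + 9*exp(3*y) + 8*exp(2*y) + 2*exp(y) + 2)^2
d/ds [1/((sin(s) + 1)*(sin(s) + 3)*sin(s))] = (-8*sin(s) + 3*cos(s)^2 - 6)*cos(s)/((sin(s) + 1)^2*(sin(s) + 3)^2*sin(s)^2)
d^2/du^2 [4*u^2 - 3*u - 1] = 8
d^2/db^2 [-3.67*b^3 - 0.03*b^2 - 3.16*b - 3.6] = -22.02*b - 0.06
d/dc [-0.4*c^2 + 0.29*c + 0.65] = 0.29 - 0.8*c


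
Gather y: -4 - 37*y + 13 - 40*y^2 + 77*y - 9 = -40*y^2 + 40*y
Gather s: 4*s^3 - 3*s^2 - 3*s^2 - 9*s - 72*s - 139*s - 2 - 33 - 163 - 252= 4*s^3 - 6*s^2 - 220*s - 450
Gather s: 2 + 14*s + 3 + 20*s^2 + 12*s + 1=20*s^2 + 26*s + 6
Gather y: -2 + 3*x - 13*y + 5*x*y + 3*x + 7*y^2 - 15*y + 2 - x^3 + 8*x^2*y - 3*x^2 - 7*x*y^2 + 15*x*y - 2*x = -x^3 - 3*x^2 + 4*x + y^2*(7 - 7*x) + y*(8*x^2 + 20*x - 28)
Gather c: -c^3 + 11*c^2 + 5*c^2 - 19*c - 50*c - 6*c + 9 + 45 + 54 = -c^3 + 16*c^2 - 75*c + 108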